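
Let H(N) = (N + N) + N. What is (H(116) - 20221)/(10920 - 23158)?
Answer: 19873/12238 ≈ 1.6239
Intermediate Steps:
H(N) = 3*N (H(N) = 2*N + N = 3*N)
(H(116) - 20221)/(10920 - 23158) = (3*116 - 20221)/(10920 - 23158) = (348 - 20221)/(-12238) = -19873*(-1/12238) = 19873/12238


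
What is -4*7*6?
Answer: -168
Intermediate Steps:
-4*7*6 = -28*6 = -168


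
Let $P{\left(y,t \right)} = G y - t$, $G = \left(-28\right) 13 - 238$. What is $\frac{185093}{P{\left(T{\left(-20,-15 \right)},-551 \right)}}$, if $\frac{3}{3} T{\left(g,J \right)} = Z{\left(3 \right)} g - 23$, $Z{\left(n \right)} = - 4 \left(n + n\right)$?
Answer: $- \frac{185093}{274563} \approx -0.67414$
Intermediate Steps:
$Z{\left(n \right)} = - 8 n$ ($Z{\left(n \right)} = - 4 \cdot 2 n = - 8 n$)
$G = -602$ ($G = -364 - 238 = -602$)
$T{\left(g,J \right)} = -23 - 24 g$ ($T{\left(g,J \right)} = \left(-8\right) 3 g - 23 = - 24 g - 23 = -23 - 24 g$)
$P{\left(y,t \right)} = - t - 602 y$ ($P{\left(y,t \right)} = - 602 y - t = - t - 602 y$)
$\frac{185093}{P{\left(T{\left(-20,-15 \right)},-551 \right)}} = \frac{185093}{\left(-1\right) \left(-551\right) - 602 \left(-23 - -480\right)} = \frac{185093}{551 - 602 \left(-23 + 480\right)} = \frac{185093}{551 - 275114} = \frac{185093}{-274563} = 185093 \left(- \frac{1}{274563}\right) = - \frac{185093}{274563}$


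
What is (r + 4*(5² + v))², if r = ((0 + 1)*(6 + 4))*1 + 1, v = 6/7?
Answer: 641601/49 ≈ 13094.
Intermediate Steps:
v = 6/7 (v = 6*(⅐) = 6/7 ≈ 0.85714)
r = 11 (r = (1*10)*1 + 1 = 10*1 + 1 = 10 + 1 = 11)
(r + 4*(5² + v))² = (11 + 4*(5² + 6/7))² = (11 + 4*(25 + 6/7))² = (11 + 4*(181/7))² = (11 + 724/7)² = (801/7)² = 641601/49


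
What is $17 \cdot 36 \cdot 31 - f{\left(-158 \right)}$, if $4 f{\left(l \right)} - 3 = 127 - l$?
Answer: $18900$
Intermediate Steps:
$f{\left(l \right)} = \frac{65}{2} - \frac{l}{4}$ ($f{\left(l \right)} = \frac{3}{4} + \frac{127 - l}{4} = \frac{3}{4} - \left(- \frac{127}{4} + \frac{l}{4}\right) = \frac{65}{2} - \frac{l}{4}$)
$17 \cdot 36 \cdot 31 - f{\left(-158 \right)} = 17 \cdot 36 \cdot 31 - \left(\frac{65}{2} - - \frac{79}{2}\right) = 612 \cdot 31 - \left(\frac{65}{2} + \frac{79}{2}\right) = 18972 - 72 = 18900$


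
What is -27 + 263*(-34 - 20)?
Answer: -14229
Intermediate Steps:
-27 + 263*(-34 - 20) = -27 + 263*(-54) = -27 - 14202 = -14229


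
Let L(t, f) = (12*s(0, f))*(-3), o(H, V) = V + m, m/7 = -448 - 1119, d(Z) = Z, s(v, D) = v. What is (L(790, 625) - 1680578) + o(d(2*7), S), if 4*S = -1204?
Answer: -1691848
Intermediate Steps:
m = -10969 (m = 7*(-448 - 1119) = 7*(-1567) = -10969)
S = -301 (S = (¼)*(-1204) = -301)
o(H, V) = -10969 + V (o(H, V) = V - 10969 = -10969 + V)
L(t, f) = 0 (L(t, f) = (12*0)*(-3) = 0*(-3) = 0)
(L(790, 625) - 1680578) + o(d(2*7), S) = (0 - 1680578) + (-10969 - 301) = -1680578 - 11270 = -1691848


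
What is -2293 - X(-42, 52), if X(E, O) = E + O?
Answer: -2303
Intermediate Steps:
-2293 - X(-42, 52) = -2293 - (-42 + 52) = -2293 - 1*10 = -2293 - 10 = -2303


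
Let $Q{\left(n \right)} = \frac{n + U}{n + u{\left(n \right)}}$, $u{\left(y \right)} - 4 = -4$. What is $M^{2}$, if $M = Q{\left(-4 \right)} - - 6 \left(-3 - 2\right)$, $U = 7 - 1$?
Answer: $\frac{3721}{4} \approx 930.25$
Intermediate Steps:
$u{\left(y \right)} = 0$ ($u{\left(y \right)} = 4 - 4 = 0$)
$U = 6$
$Q{\left(n \right)} = \frac{6 + n}{n}$ ($Q{\left(n \right)} = \frac{n + 6}{n + 0} = \frac{6 + n}{n}$)
$M = - \frac{61}{2}$ ($M = \frac{6 - 4}{-4} - - 6 \left(-3 - 2\right) = \left(- \frac{1}{4}\right) 2 - \left(-6\right) \left(-5\right) = - \frac{1}{2} - 30 = - \frac{61}{2} \approx -30.5$)
$M^{2} = \left(- \frac{61}{2}\right)^{2} = \frac{3721}{4}$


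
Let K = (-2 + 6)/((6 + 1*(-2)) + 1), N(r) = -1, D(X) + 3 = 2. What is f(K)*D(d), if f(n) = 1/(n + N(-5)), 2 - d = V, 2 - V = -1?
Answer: 5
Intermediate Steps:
V = 3 (V = 2 - 1*(-1) = 2 + 1 = 3)
d = -1 (d = 2 - 1*3 = 2 - 3 = -1)
D(X) = -1 (D(X) = -3 + 2 = -1)
K = 4/5 (K = 4/((6 - 2) + 1) = 4/(4 + 1) = 4/5 ≈ 0.80000)
f(n) = 1/(-1 + n) (f(n) = 1/(n - 1) = 1/(-1 + n))
f(K)*D(d) = -1/(-1 + 4/5) = -1/(-1/5) = -5*(-1) = 5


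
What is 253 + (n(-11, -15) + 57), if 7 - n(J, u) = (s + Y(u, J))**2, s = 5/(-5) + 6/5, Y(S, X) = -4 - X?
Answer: 6629/25 ≈ 265.16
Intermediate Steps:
s = 1/5 (s = 5*(-1/5) + 6*(1/5) = -1 + 6/5 = 1/5 ≈ 0.20000)
n(J, u) = 7 - (-19/5 - J)**2 (n(J, u) = 7 - (1/5 + (-4 - J))**2 = 7 - (-19/5 - J)**2)
253 + (n(-11, -15) + 57) = 253 + ((7 - (19 + 5*(-11))**2/25) + 57) = 253 + ((7 - (19 - 55)**2/25) + 57) = 253 + ((7 - 1/25*(-36)**2) + 57) = 253 + ((7 - 1/25*1296) + 57) = 253 + ((7 - 1296/25) + 57) = 253 + (-1121/25 + 57) = 253 + 304/25 = 6629/25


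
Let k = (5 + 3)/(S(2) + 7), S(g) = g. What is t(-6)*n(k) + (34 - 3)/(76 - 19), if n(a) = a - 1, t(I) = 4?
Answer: 17/171 ≈ 0.099415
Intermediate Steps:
k = 8/9 (k = (5 + 3)/(2 + 7) = 8/9 ≈ 0.88889)
n(a) = -1 + a
t(-6)*n(k) + (34 - 3)/(76 - 19) = 4*(-1 + 8/9) + (34 - 3)/(76 - 19) = 4*(-⅑) + 31/57 = -4/9 + 31*(1/57) = -4/9 + 31/57 = 17/171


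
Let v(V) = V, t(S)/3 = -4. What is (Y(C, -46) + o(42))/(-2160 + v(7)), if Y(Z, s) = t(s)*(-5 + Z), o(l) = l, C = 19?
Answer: 126/2153 ≈ 0.058523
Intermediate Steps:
t(S) = -12 (t(S) = 3*(-4) = -12)
Y(Z, s) = 60 - 12*Z (Y(Z, s) = -12*(-5 + Z) = 60 - 12*Z)
(Y(C, -46) + o(42))/(-2160 + v(7)) = ((60 - 12*19) + 42)/(-2160 + 7) = ((60 - 228) + 42)/(-2153) = (-168 + 42)*(-1/2153) = -126*(-1/2153) = 126/2153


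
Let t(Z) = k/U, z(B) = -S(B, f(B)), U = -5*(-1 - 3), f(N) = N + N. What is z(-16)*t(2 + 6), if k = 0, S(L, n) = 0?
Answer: 0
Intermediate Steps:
f(N) = 2*N
U = 20 (U = -5*(-4) = 20)
z(B) = 0 (z(B) = -1*0 = 0)
t(Z) = 0 (t(Z) = 0/20 = 0*(1/20) = 0)
z(-16)*t(2 + 6) = 0*0 = 0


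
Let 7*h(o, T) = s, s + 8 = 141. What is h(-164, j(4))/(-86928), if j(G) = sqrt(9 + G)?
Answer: -19/86928 ≈ -0.00021857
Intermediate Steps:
s = 133 (s = -8 + 141 = 133)
h(o, T) = 19 (h(o, T) = (1/7)*133 = 19)
h(-164, j(4))/(-86928) = 19/(-86928) = 19*(-1/86928) = -19/86928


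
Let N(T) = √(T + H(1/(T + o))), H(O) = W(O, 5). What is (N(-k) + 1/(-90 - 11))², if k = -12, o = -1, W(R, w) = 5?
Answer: 173418/10201 - 2*√17/101 ≈ 16.918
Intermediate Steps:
H(O) = 5
N(T) = √(5 + T) (N(T) = √(T + 5) = √(5 + T))
(N(-k) + 1/(-90 - 11))² = (√(5 - 1*(-12)) + 1/(-90 - 11))² = (√(5 + 12) + 1/(-101))² = (√17 - 1/101)² = (-1/101 + √17)²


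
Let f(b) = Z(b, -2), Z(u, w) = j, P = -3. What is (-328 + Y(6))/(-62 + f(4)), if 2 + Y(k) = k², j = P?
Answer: 294/65 ≈ 4.5231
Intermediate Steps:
j = -3
Z(u, w) = -3
Y(k) = -2 + k²
f(b) = -3
(-328 + Y(6))/(-62 + f(4)) = (-328 + (-2 + 6²))/(-62 - 3) = (-328 + (-2 + 36))/(-65) = (-328 + 34)*(-1/65) = -294*(-1/65) = 294/65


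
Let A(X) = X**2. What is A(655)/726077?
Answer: 429025/726077 ≈ 0.59088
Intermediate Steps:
A(655)/726077 = 655**2/726077 = 429025*(1/726077) = 429025/726077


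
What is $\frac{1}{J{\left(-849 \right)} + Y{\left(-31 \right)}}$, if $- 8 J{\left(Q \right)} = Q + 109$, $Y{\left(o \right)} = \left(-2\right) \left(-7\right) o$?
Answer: $- \frac{2}{683} \approx -0.0029283$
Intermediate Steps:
$Y{\left(o \right)} = 14 o$
$J{\left(Q \right)} = - \frac{109}{8} - \frac{Q}{8}$ ($J{\left(Q \right)} = - \frac{Q + 109}{8} = - \frac{109 + Q}{8} = - \frac{109}{8} - \frac{Q}{8}$)
$\frac{1}{J{\left(-849 \right)} + Y{\left(-31 \right)}} = \frac{1}{\left(- \frac{109}{8} - - \frac{849}{8}\right) + 14 \left(-31\right)} = \frac{1}{\left(- \frac{109}{8} + \frac{849}{8}\right) - 434} = \frac{1}{\frac{185}{2} - 434} = \frac{1}{- \frac{683}{2}} = - \frac{2}{683}$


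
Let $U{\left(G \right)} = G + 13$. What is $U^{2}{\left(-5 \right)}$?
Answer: $64$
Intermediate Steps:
$U{\left(G \right)} = 13 + G$
$U^{2}{\left(-5 \right)} = \left(13 - 5\right)^{2} = 8^{2} = 64$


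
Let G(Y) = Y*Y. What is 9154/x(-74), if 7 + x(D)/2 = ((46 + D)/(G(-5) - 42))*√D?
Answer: -1322753/10311 - 311236*I*√74/10311 ≈ -128.29 - 259.66*I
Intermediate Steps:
G(Y) = Y²
x(D) = -14 + 2*√D*(-46/17 - D/17) (x(D) = -14 + 2*(((46 + D)/((-5)² - 42))*√D) = -14 + 2*(((46 + D)/(25 - 42))*√D) = -14 + 2*(((46 + D)/(-17))*√D) = -14 + 2*(((46 + D)*(-1/17))*√D) = -14 + 2*((-46/17 - D/17)*√D) = -14 + 2*(√D*(-46/17 - D/17)) = -14 + 2*√D*(-46/17 - D/17))
9154/x(-74) = 9154/(-14 - 92*I*√74/17 - (-148)*I*√74/17) = 9154/(-14 - 92*I*√74/17 + 148*I*√74/17) = 9154/(-14 + 56*I*√74/17)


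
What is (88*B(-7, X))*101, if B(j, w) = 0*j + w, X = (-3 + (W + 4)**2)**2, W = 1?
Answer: 4301792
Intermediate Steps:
X = 484 (X = (-3 + (1 + 4)**2)**2 = (-3 + 5**2)**2 = (-3 + 25)**2 = 22**2 = 484)
B(j, w) = w (B(j, w) = 0 + w = w)
(88*B(-7, X))*101 = (88*484)*101 = 42592*101 = 4301792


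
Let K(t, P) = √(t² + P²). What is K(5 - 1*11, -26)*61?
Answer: 122*√178 ≈ 1627.7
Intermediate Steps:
K(t, P) = √(P² + t²)
K(5 - 1*11, -26)*61 = √((-26)² + (5 - 1*11)²)*61 = √(676 + (5 - 11)²)*61 = √(676 + (-6)²)*61 = √(676 + 36)*61 = √712*61 = (2*√178)*61 = 122*√178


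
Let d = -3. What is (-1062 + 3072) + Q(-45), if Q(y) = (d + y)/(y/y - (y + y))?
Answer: 182862/91 ≈ 2009.5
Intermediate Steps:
Q(y) = (-3 + y)/(1 - 2*y) (Q(y) = (-3 + y)/(y/y - (y + y)) = (-3 + y)/(1 - 2*y))
(-1062 + 3072) + Q(-45) = (-1062 + 3072) + (3 - 1*(-45))/(-1 + 2*(-45)) = 2010 + (3 + 45)/(-1 - 90) = 2010 + 48/(-91) = 2010 - 1/91*48 = 2010 - 48/91 = 182862/91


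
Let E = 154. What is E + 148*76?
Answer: 11402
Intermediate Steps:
E + 148*76 = 154 + 148*76 = 154 + 11248 = 11402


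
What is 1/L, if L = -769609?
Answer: -1/769609 ≈ -1.2994e-6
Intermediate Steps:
1/L = 1/(-769609) = -1/769609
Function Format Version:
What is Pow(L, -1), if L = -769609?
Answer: Rational(-1, 769609) ≈ -1.2994e-6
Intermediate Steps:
Pow(L, -1) = Pow(-769609, -1) = Rational(-1, 769609)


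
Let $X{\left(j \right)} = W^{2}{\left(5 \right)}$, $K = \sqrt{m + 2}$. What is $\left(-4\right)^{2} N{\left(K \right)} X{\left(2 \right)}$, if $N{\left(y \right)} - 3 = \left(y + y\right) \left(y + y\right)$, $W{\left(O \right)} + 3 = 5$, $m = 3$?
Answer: $1472$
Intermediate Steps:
$W{\left(O \right)} = 2$ ($W{\left(O \right)} = -3 + 5 = 2$)
$K = \sqrt{5}$ ($K = \sqrt{3 + 2} = \sqrt{5} \approx 2.2361$)
$N{\left(y \right)} = 3 + 4 y^{2}$ ($N{\left(y \right)} = 3 + \left(y + y\right) \left(y + y\right) = 3 + 2 y 2 y = 3 + 4 y^{2}$)
$X{\left(j \right)} = 4$ ($X{\left(j \right)} = 2^{2} = 4$)
$\left(-4\right)^{2} N{\left(K \right)} X{\left(2 \right)} = \left(-4\right)^{2} \left(3 + 4 \left(\sqrt{5}\right)^{2}\right) 4 = 16 \left(3 + 4 \cdot 5\right) 4 = 16 \left(3 + 20\right) 4 = 16 \cdot 23 \cdot 4 = 368 \cdot 4 = 1472$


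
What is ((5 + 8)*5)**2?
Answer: 4225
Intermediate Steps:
((5 + 8)*5)**2 = (13*5)**2 = 65**2 = 4225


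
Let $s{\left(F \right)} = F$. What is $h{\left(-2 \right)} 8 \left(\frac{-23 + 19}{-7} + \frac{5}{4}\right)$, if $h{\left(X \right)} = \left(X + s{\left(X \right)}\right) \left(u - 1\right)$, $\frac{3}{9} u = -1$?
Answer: $\frac{1632}{7} \approx 233.14$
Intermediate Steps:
$u = -3$ ($u = 3 \left(-1\right) = -3$)
$h{\left(X \right)} = - 8 X$ ($h{\left(X \right)} = \left(X + X\right) \left(-3 - 1\right) = 2 X \left(-4\right) = - 8 X$)
$h{\left(-2 \right)} 8 \left(\frac{-23 + 19}{-7} + \frac{5}{4}\right) = \left(-8\right) \left(-2\right) 8 \left(\frac{-23 + 19}{-7} + \frac{5}{4}\right) = 16 \cdot 8 \left(\left(-4\right) \left(- \frac{1}{7}\right) + 5 \cdot \frac{1}{4}\right) = 128 \left(\frac{4}{7} + \frac{5}{4}\right) = 128 \cdot \frac{51}{28} = \frac{1632}{7}$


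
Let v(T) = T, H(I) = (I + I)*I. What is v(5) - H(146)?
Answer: -42627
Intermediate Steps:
H(I) = 2*I² (H(I) = (2*I)*I = 2*I²)
v(5) - H(146) = 5 - 2*146² = 5 - 2*21316 = 5 - 1*42632 = 5 - 42632 = -42627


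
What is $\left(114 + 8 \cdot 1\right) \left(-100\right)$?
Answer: $-12200$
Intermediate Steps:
$\left(114 + 8 \cdot 1\right) \left(-100\right) = \left(114 + 8\right) \left(-100\right) = 122 \left(-100\right) = -12200$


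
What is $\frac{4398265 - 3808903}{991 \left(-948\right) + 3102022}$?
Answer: $\frac{294681}{1081277} \approx 0.27253$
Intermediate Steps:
$\frac{4398265 - 3808903}{991 \left(-948\right) + 3102022} = \frac{589362}{-939468 + 3102022} = \frac{589362}{2162554} = 589362 \cdot \frac{1}{2162554} = \frac{294681}{1081277}$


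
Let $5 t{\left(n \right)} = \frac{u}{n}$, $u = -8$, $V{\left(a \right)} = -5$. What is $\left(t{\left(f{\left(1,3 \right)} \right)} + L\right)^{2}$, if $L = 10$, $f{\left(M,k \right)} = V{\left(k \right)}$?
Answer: $\frac{66564}{625} \approx 106.5$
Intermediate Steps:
$f{\left(M,k \right)} = -5$
$t{\left(n \right)} = - \frac{8}{5 n}$ ($t{\left(n \right)} = \frac{\left(-8\right) \frac{1}{n}}{5} = - \frac{8}{5 n}$)
$\left(t{\left(f{\left(1,3 \right)} \right)} + L\right)^{2} = \left(- \frac{8}{5 \left(-5\right)} + 10\right)^{2} = \left(\left(- \frac{8}{5}\right) \left(- \frac{1}{5}\right) + 10\right)^{2} = \left(\frac{8}{25} + 10\right)^{2} = \left(\frac{258}{25}\right)^{2} = \frac{66564}{625}$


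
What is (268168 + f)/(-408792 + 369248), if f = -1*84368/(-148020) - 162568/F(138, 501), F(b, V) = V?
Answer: -413808059591/61093848810 ≈ -6.7733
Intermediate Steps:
f = -2001753916/6179835 (f = -1*84368/(-148020) - 162568/501 = -84368*(-1/148020) - 162568*1/501 = 21092/37005 - 162568/501 = -2001753916/6179835 ≈ -323.92)
(268168 + f)/(-408792 + 369248) = (268168 - 2001753916/6179835)/(-408792 + 369248) = (1655232238364/6179835)/(-39544) = (1655232238364/6179835)*(-1/39544) = -413808059591/61093848810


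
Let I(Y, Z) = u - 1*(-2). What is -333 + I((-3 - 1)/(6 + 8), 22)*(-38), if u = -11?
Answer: 9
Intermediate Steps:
I(Y, Z) = -9 (I(Y, Z) = -11 - 1*(-2) = -11 + 2 = -9)
-333 + I((-3 - 1)/(6 + 8), 22)*(-38) = -333 - 9*(-38) = -333 + 342 = 9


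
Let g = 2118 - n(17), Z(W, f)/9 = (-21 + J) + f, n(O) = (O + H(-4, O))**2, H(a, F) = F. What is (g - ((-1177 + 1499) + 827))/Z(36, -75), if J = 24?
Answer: 187/648 ≈ 0.28858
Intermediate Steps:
n(O) = 4*O**2 (n(O) = (O + O)**2 = (2*O)**2 = 4*O**2)
Z(W, f) = 27 + 9*f (Z(W, f) = 9*((-21 + 24) + f) = 9*(3 + f) = 27 + 9*f)
g = 962 (g = 2118 - 4*17**2 = 2118 - 4*289 = 2118 - 1*1156 = 2118 - 1156 = 962)
(g - ((-1177 + 1499) + 827))/Z(36, -75) = (962 - ((-1177 + 1499) + 827))/(27 + 9*(-75)) = (962 - (322 + 827))/(27 - 675) = (962 - 1*1149)/(-648) = (962 - 1149)*(-1/648) = -187*(-1/648) = 187/648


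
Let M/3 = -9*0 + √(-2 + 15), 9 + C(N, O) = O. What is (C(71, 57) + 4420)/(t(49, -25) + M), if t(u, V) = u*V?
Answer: -1368325/375127 - 3351*√13/375127 ≈ -3.6798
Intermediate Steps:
C(N, O) = -9 + O
t(u, V) = V*u
M = 3*√13 (M = 3*(-9*0 + √(-2 + 15)) = 3*(0 + √13) = 3*√13 ≈ 10.817)
(C(71, 57) + 4420)/(t(49, -25) + M) = ((-9 + 57) + 4420)/(-25*49 + 3*√13) = (48 + 4420)/(-1225 + 3*√13) = 4468/(-1225 + 3*√13)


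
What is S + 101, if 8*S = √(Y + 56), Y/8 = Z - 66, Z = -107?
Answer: 101 + I*√83/2 ≈ 101.0 + 4.5552*I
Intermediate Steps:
Y = -1384 (Y = 8*(-107 - 66) = 8*(-173) = -1384)
S = I*√83/2 (S = √(-1384 + 56)/8 = √(-1328)/8 = (4*I*√83)/8 = I*√83/2 ≈ 4.5552*I)
S + 101 = I*√83/2 + 101 = 101 + I*√83/2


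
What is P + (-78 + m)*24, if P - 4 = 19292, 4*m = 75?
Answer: 17874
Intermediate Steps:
m = 75/4 (m = (¼)*75 = 75/4 ≈ 18.750)
P = 19296 (P = 4 + 19292 = 19296)
P + (-78 + m)*24 = 19296 + (-78 + 75/4)*24 = 19296 - 237/4*24 = 19296 - 1422 = 17874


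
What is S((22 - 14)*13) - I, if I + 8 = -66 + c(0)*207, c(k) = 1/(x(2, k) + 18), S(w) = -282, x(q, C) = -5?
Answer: -2911/13 ≈ -223.92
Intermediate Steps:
c(k) = 1/13 (c(k) = 1/(-5 + 18) = 1/13)
I = -755/13 (I = -8 + (-66 + (1/13)*207) = -8 + (-66 + 207/13) = -8 - 651/13 = -755/13 ≈ -58.077)
S((22 - 14)*13) - I = -282 - 1*(-755/13) = -282 + 755/13 = -2911/13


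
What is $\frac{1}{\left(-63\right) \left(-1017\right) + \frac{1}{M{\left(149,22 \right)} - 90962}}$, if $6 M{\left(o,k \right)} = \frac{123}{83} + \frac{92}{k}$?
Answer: $\frac{498284665}{31925596765737} \approx 1.5608 \cdot 10^{-5}$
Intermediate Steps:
$M{\left(o,k \right)} = \frac{41}{166} + \frac{46}{3 k}$ ($M{\left(o,k \right)} = \frac{\frac{123}{83} + \frac{92}{k}}{6} = \frac{41}{166} + \frac{46}{3 k}$)
$\frac{1}{\left(-63\right) \left(-1017\right) + \frac{1}{M{\left(149,22 \right)} - 90962}} = \frac{1}{\left(-63\right) \left(-1017\right) + \frac{1}{\frac{7636 + 123 \cdot 22}{498 \cdot 22} - 90962}} = \frac{1}{64071 + \frac{1}{\frac{1}{498} \cdot \frac{1}{22} \left(7636 + 2706\right) - 90962}} = \frac{1}{64071 + \frac{1}{\frac{1}{498} \cdot \frac{1}{22} \cdot 10342 - 90962}} = \frac{1}{64071 + \frac{1}{\frac{5171}{5478} - 90962}} = \frac{1}{64071 + \frac{1}{- \frac{498284665}{5478}}} = \frac{1}{64071 - \frac{5478}{498284665}} = \frac{1}{\frac{31925596765737}{498284665}} = \frac{498284665}{31925596765737}$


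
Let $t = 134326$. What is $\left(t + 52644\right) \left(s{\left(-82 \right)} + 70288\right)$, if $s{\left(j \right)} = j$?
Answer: $13126415820$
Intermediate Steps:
$\left(t + 52644\right) \left(s{\left(-82 \right)} + 70288\right) = \left(134326 + 52644\right) \left(-82 + 70288\right) = 186970 \cdot 70206 = 13126415820$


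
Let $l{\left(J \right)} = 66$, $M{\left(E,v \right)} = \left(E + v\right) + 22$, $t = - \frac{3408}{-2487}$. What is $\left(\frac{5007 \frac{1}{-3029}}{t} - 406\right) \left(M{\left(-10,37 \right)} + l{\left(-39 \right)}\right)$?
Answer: $- \frac{161135017705}{3440944} \approx -46829.0$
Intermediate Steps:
$t = \frac{1136}{829}$ ($t = \left(-3408\right) \left(- \frac{1}{2487}\right) = \frac{1136}{829} \approx 1.3703$)
$M{\left(E,v \right)} = 22 + E + v$
$\left(\frac{5007 \frac{1}{-3029}}{t} - 406\right) \left(M{\left(-10,37 \right)} + l{\left(-39 \right)}\right) = \left(\frac{5007 \frac{1}{-3029}}{\frac{1136}{829}} - 406\right) \left(\left(22 - 10 + 37\right) + 66\right) = \left(5007 \left(- \frac{1}{3029}\right) \frac{829}{1136} - 406\right) \left(49 + 66\right) = \left(\left(- \frac{5007}{3029}\right) \frac{829}{1136} - 406\right) 115 = \left(- \frac{4150803}{3440944} - 406\right) 115 = \left(- \frac{1401174067}{3440944}\right) 115 = - \frac{161135017705}{3440944}$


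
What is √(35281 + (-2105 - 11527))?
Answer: √21649 ≈ 147.14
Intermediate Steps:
√(35281 + (-2105 - 11527)) = √(35281 - 13632) = √21649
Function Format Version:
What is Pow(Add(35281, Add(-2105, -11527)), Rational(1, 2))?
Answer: Pow(21649, Rational(1, 2)) ≈ 147.14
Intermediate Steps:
Pow(Add(35281, Add(-2105, -11527)), Rational(1, 2)) = Pow(Add(35281, -13632), Rational(1, 2)) = Pow(21649, Rational(1, 2))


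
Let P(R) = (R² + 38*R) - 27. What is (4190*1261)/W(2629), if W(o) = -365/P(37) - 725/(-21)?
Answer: 6775675816/44103 ≈ 1.5363e+5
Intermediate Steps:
P(R) = -27 + R² + 38*R
W(o) = 220515/6412 (W(o) = -365/(-27 + 37² + 38*37) - 725/(-21) = -365/(-27 + 1369 + 1406) - 725*(-1/21) = -365/2748 + 725/21 = 220515/6412)
(4190*1261)/W(2629) = (4190*1261)/(220515/6412) = 5283590*(6412/220515) = 6775675816/44103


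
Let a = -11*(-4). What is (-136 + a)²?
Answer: 8464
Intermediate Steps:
a = 44
(-136 + a)² = (-136 + 44)² = (-92)² = 8464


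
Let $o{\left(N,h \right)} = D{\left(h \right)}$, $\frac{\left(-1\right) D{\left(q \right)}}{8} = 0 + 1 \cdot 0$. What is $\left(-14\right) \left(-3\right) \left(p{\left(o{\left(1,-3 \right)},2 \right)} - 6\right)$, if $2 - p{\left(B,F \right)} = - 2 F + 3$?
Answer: $-126$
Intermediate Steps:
$D{\left(q \right)} = 0$ ($D{\left(q \right)} = - 8 \left(0 + 1 \cdot 0\right) = - 8 \left(0 + 0\right) = \left(-8\right) 0 = 0$)
$o{\left(N,h \right)} = 0$
$p{\left(B,F \right)} = -1 + 2 F$ ($p{\left(B,F \right)} = 2 - \left(- 2 F + 3\right) = 2 - \left(3 - 2 F\right) = 2 + \left(-3 + 2 F\right) = -1 + 2 F$)
$\left(-14\right) \left(-3\right) \left(p{\left(o{\left(1,-3 \right)},2 \right)} - 6\right) = \left(-14\right) \left(-3\right) \left(\left(-1 + 2 \cdot 2\right) - 6\right) = 42 \left(\left(-1 + 4\right) - 6\right) = 42 \left(3 - 6\right) = 42 \left(-3\right) = -126$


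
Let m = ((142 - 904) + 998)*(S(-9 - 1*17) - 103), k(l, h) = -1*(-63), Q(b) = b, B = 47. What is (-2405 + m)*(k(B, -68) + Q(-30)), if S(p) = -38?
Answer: -1177473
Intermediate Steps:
k(l, h) = 63
m = -33276 (m = ((142 - 904) + 998)*(-38 - 103) = (-762 + 998)*(-141) = 236*(-141) = -33276)
(-2405 + m)*(k(B, -68) + Q(-30)) = (-2405 - 33276)*(63 - 30) = -35681*33 = -1177473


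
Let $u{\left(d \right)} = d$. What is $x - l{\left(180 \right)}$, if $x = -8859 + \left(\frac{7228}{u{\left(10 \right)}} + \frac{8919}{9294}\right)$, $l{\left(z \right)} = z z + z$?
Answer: $- \frac{630679073}{15490} \approx -40715.0$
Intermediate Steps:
$l{\left(z \right)} = z + z^{2}$ ($l{\left(z \right)} = z^{2} + z = z + z^{2}$)
$x = - \frac{126014873}{15490}$ ($x = -8859 + \left(\frac{7228}{10} + \frac{8919}{9294}\right) = -8859 + \left(7228 \cdot \frac{1}{10} + 8919 \cdot \frac{1}{9294}\right) = -8859 + \left(\frac{3614}{5} + \frac{2973}{3098}\right) = -8859 + \frac{11211037}{15490} = - \frac{126014873}{15490} \approx -8135.2$)
$x - l{\left(180 \right)} = - \frac{126014873}{15490} - 180 \left(1 + 180\right) = - \frac{126014873}{15490} - 180 \cdot 181 = - \frac{126014873}{15490} - 32580 = - \frac{630679073}{15490}$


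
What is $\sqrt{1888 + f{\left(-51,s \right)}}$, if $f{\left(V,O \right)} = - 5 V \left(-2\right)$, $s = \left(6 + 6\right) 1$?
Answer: $\sqrt{1378} \approx 37.121$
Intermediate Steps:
$s = 12$ ($s = 12 \cdot 1 = 12$)
$f{\left(V,O \right)} = 10 V$
$\sqrt{1888 + f{\left(-51,s \right)}} = \sqrt{1888 + 10 \left(-51\right)} = \sqrt{1888 - 510} = \sqrt{1378}$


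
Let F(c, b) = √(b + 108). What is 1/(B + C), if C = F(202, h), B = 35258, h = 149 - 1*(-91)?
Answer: 17629/621563108 - √87/621563108 ≈ 2.8347e-5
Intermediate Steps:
h = 240 (h = 149 + 91 = 240)
F(c, b) = √(108 + b)
C = 2*√87 (C = √(108 + 240) = √348 = 2*√87 ≈ 18.655)
1/(B + C) = 1/(35258 + 2*√87)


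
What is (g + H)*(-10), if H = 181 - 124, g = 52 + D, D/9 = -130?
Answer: 10610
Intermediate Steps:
D = -1170 (D = 9*(-130) = -1170)
g = -1118 (g = 52 - 1170 = -1118)
H = 57
(g + H)*(-10) = (-1118 + 57)*(-10) = -1061*(-10) = 10610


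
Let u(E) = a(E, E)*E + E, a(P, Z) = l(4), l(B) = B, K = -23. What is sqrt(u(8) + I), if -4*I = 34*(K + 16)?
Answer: sqrt(398)/2 ≈ 9.9750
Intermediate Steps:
a(P, Z) = 4
I = 119/2 (I = -17*(-23 + 16)/2 = -17*(-7)/2 = -1/4*(-238) = 119/2 ≈ 59.500)
u(E) = 5*E (u(E) = 4*E + E = 5*E)
sqrt(u(8) + I) = sqrt(5*8 + 119/2) = sqrt(40 + 119/2) = sqrt(199/2) = sqrt(398)/2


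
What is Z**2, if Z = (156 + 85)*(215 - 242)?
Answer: 42341049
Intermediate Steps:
Z = -6507 (Z = 241*(-27) = -6507)
Z**2 = (-6507)**2 = 42341049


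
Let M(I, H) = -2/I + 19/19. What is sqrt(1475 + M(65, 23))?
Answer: sqrt(6235970)/65 ≈ 38.418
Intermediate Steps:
M(I, H) = 1 - 2/I (M(I, H) = -2/I + 19*(1/19) = -2/I + 1 = 1 - 2/I)
sqrt(1475 + M(65, 23)) = sqrt(1475 + (-2 + 65)/65) = sqrt(1475 + (1/65)*63) = sqrt(1475 + 63/65) = sqrt(95938/65) = sqrt(6235970)/65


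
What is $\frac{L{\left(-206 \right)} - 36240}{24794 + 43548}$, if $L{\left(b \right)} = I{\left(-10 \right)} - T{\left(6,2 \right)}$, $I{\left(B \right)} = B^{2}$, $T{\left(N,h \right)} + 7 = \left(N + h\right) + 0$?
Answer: $- \frac{36141}{68342} \approx -0.52883$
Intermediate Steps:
$T{\left(N,h \right)} = -7 + N + h$ ($T{\left(N,h \right)} = -7 + \left(\left(N + h\right) + 0\right) = -7 + \left(N + h\right) = -7 + N + h$)
$L{\left(b \right)} = 99$ ($L{\left(b \right)} = \left(-10\right)^{2} - \left(-7 + 6 + 2\right) = 100 - 1 = 99$)
$\frac{L{\left(-206 \right)} - 36240}{24794 + 43548} = \frac{99 - 36240}{24794 + 43548} = - \frac{36141}{68342}$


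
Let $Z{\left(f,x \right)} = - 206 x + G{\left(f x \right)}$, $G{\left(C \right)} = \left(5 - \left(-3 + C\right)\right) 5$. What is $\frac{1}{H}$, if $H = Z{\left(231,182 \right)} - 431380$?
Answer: $- \frac{1}{679042} \approx -1.4727 \cdot 10^{-6}$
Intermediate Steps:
$G{\left(C \right)} = 40 - 5 C$ ($G{\left(C \right)} = \left(8 - C\right) 5 = 40 - 5 C$)
$Z{\left(f,x \right)} = 40 - 206 x - 5 f x$ ($Z{\left(f,x \right)} = - 206 x - \left(-40 + 5 f x\right) = 40 - 206 x - 5 f x$)
$H = -679042$ ($H = \left(40 - 37492 - 1155 \cdot 182\right) - 431380 = \left(40 - 37492 - 210210\right) - 431380 = -247662 - 431380 = -679042$)
$\frac{1}{H} = \frac{1}{-679042} = - \frac{1}{679042}$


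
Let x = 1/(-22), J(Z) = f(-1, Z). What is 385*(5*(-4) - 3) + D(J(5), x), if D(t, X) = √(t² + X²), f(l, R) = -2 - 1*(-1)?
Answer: -8855 + √485/22 ≈ -8854.0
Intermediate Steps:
f(l, R) = -1 (f(l, R) = -2 + 1 = -1)
J(Z) = -1
x = -1/22 ≈ -0.045455
D(t, X) = √(X² + t²)
385*(5*(-4) - 3) + D(J(5), x) = 385*(5*(-4) - 3) + √((-1/22)² + (-1)²) = 385*(-20 - 3) + √(1/484 + 1) = 385*(-23) + √(485/484) = -8855 + √485/22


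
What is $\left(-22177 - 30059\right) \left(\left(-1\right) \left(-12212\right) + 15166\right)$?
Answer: $-1430117208$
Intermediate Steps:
$\left(-22177 - 30059\right) \left(\left(-1\right) \left(-12212\right) + 15166\right) = - 52236 \left(12212 + 15166\right) = \left(-52236\right) 27378 = -1430117208$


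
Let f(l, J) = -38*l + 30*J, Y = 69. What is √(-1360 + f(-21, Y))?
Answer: 2*√377 ≈ 38.833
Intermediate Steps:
√(-1360 + f(-21, Y)) = √(-1360 + (-38*(-21) + 30*69)) = √(-1360 + (798 + 2070)) = √(-1360 + 2868) = √1508 = 2*√377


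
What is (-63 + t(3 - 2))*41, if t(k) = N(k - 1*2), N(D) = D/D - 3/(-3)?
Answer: -2501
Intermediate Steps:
N(D) = 2 (N(D) = 1 - 3*(-⅓) = 1 + 1 = 2)
t(k) = 2
(-63 + t(3 - 2))*41 = (-63 + 2)*41 = -61*41 = -2501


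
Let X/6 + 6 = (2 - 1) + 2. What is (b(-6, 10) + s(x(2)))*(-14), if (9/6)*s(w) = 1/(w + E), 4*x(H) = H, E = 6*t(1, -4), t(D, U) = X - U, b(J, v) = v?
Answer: -70084/501 ≈ -139.89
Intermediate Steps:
X = -18 (X = -36 + 6*((2 - 1) + 2) = -36 + 6*(1 + 2) = -36 + 6*3 = -36 + 18 = -18)
t(D, U) = -18 - U
E = -84 (E = 6*(-18 - 1*(-4)) = 6*(-18 + 4) = 6*(-14) = -84)
x(H) = H/4
s(w) = 2/(3*(-84 + w)) (s(w) = 2/(3*(w - 84)) = 2/(3*(-84 + w)))
(b(-6, 10) + s(x(2)))*(-14) = (10 + 2/(3*(-84 + (¼)*2)))*(-14) = (10 + 2/(3*(-84 + ½)))*(-14) = (10 + 2/(3*(-167/2)))*(-14) = (10 + (⅔)*(-2/167))*(-14) = (10 - 4/501)*(-14) = (5006/501)*(-14) = -70084/501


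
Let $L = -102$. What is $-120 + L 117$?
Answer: $-12054$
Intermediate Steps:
$-120 + L 117 = -120 - 11934 = -12054$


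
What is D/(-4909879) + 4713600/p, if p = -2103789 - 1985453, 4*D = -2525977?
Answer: -41121745689083/40155366843436 ≈ -1.0241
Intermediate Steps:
D = -2525977/4 (D = (¼)*(-2525977) = -2525977/4 ≈ -6.3149e+5)
p = -4089242
D/(-4909879) + 4713600/p = -2525977/4/(-4909879) + 4713600/(-4089242) = -2525977/4*(-1/4909879) + 4713600*(-1/4089242) = 2525977/19639516 - 2356800/2044621 = -41121745689083/40155366843436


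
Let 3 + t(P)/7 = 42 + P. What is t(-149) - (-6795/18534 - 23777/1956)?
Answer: -4576742357/6042084 ≈ -757.48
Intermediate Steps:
t(P) = 273 + 7*P (t(P) = -21 + 7*(42 + P) = -21 + (294 + 7*P) = 273 + 7*P)
t(-149) - (-6795/18534 - 23777/1956) = (273 + 7*(-149)) - (-6795/18534 - 23777/1956) = (273 - 1043) - (-6795*1/18534 - 23777*1/1956) = -770 - (-2265/6178 - 23777/1956) = -770 - 1*(-75662323/6042084) = -770 + 75662323/6042084 = -4576742357/6042084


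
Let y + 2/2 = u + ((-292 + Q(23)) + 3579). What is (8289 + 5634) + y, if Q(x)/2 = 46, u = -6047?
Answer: 11254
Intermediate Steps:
Q(x) = 92 (Q(x) = 2*46 = 92)
y = -2669 (y = -1 + (-6047 + ((-292 + 92) + 3579)) = -1 + (-6047 + (-200 + 3579)) = -1 + (-6047 + 3379) = -1 - 2668 = -2669)
(8289 + 5634) + y = (8289 + 5634) - 2669 = 13923 - 2669 = 11254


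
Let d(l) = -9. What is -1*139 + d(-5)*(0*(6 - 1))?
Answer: -139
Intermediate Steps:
-1*139 + d(-5)*(0*(6 - 1)) = -1*139 - 0*(6 - 1) = -139 - 0*5 = -139 - 9*0 = -139 + 0 = -139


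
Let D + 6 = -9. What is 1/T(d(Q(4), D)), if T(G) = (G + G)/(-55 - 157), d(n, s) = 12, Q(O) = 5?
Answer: -53/6 ≈ -8.8333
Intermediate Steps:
D = -15 (D = -6 - 9 = -15)
T(G) = -G/106 (T(G) = (2*G)/(-212) = (2*G)*(-1/212) = -G/106)
1/T(d(Q(4), D)) = 1/(-1/106*12) = 1/(-6/53) = -53/6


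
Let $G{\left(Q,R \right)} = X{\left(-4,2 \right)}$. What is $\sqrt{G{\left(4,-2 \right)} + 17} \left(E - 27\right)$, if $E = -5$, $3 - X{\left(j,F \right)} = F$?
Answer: $- 96 \sqrt{2} \approx -135.76$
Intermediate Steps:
$X{\left(j,F \right)} = 3 - F$
$G{\left(Q,R \right)} = 1$ ($G{\left(Q,R \right)} = 3 - 2 = 1$)
$\sqrt{G{\left(4,-2 \right)} + 17} \left(E - 27\right) = \sqrt{1 + 17} \left(-5 - 27\right) = \sqrt{18} \left(-32\right) = 3 \sqrt{2} \left(-32\right) = - 96 \sqrt{2}$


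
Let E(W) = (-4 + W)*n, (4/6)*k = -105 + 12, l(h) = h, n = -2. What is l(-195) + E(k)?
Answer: 92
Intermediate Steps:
k = -279/2 (k = 3*(-105 + 12)/2 = (3/2)*(-93) = -279/2 ≈ -139.50)
E(W) = 8 - 2*W (E(W) = (-4 + W)*(-2) = 8 - 2*W)
l(-195) + E(k) = -195 + (8 - 2*(-279/2)) = -195 + (8 + 279) = -195 + 287 = 92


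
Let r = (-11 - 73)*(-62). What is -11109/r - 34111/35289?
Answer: -27127409/8751672 ≈ -3.0997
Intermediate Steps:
r = 5208 (r = -84*(-62) = 5208)
-11109/r - 34111/35289 = -11109/5208 - 34111/35289 = -11109*1/5208 - 34111*1/35289 = -529/248 - 34111/35289 = -27127409/8751672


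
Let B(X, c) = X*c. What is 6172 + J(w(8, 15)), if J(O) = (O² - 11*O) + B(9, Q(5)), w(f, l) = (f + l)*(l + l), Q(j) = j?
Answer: 474727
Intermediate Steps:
w(f, l) = 2*l*(f + l) (w(f, l) = (f + l)*(2*l) = 2*l*(f + l))
J(O) = 45 + O² - 11*O (J(O) = (O² - 11*O) + 9*5 = (O² - 11*O) + 45 = 45 + O² - 11*O)
6172 + J(w(8, 15)) = 6172 + (45 + (2*15*(8 + 15))² - 22*15*(8 + 15)) = 6172 + (45 + (2*15*23)² - 22*15*23) = 6172 + (45 + 690² - 11*690) = 6172 + (45 + 476100 - 7590) = 6172 + 468555 = 474727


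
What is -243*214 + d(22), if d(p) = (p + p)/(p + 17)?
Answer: -2028034/39 ≈ -52001.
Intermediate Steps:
d(p) = 2*p/(17 + p) (d(p) = (2*p)/(17 + p) = 2*p/(17 + p))
-243*214 + d(22) = -243*214 + 2*22/(17 + 22) = -52002 + 2*22/39 = -52002 + 2*22*(1/39) = -52002 + 44/39 = -2028034/39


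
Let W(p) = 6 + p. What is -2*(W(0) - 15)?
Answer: 18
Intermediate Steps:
-2*(W(0) - 15) = -2*((6 + 0) - 15) = -2*(6 - 15) = -2*(-9) = 18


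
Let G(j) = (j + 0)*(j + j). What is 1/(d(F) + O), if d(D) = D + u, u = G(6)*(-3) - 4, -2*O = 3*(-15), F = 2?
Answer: -2/391 ≈ -0.0051151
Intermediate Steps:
G(j) = 2*j² (G(j) = j*(2*j) = 2*j²)
O = 45/2 (O = -3*(-15)/2 = -½*(-45) = 45/2 ≈ 22.500)
u = -220 (u = (2*6²)*(-3) - 4 = (2*36)*(-3) - 4 = 72*(-3) - 4 = -216 - 4 = -220)
d(D) = -220 + D (d(D) = D - 220 = -220 + D)
1/(d(F) + O) = 1/((-220 + 2) + 45/2) = 1/(-218 + 45/2) = 1/(-391/2) = -2/391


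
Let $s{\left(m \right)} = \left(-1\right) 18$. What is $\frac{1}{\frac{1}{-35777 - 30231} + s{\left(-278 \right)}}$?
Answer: $- \frac{66008}{1188145} \approx -0.055556$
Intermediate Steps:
$s{\left(m \right)} = -18$
$\frac{1}{\frac{1}{-35777 - 30231} + s{\left(-278 \right)}} = \frac{1}{\frac{1}{-35777 - 30231} - 18} = \frac{1}{\frac{1}{-66008} - 18} = \frac{1}{- \frac{1}{66008} - 18} = \frac{1}{- \frac{1188145}{66008}} = - \frac{66008}{1188145}$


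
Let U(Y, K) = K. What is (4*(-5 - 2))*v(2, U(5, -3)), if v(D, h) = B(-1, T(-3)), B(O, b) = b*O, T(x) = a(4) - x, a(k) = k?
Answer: 196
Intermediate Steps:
T(x) = 4 - x
B(O, b) = O*b
v(D, h) = -7 (v(D, h) = -(4 - 1*(-3)) = -(4 + 3) = -1*7 = -7)
(4*(-5 - 2))*v(2, U(5, -3)) = (4*(-5 - 2))*(-7) = (4*(-7))*(-7) = -28*(-7) = 196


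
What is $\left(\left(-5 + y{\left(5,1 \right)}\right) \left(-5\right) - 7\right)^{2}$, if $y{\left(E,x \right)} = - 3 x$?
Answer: $1089$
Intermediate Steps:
$\left(\left(-5 + y{\left(5,1 \right)}\right) \left(-5\right) - 7\right)^{2} = \left(\left(-5 - 3\right) \left(-5\right) - 7\right)^{2} = \left(\left(-8\right) \left(-5\right) - 7\right)^{2} = \left(40 - 7\right)^{2} = 33^{2} = 1089$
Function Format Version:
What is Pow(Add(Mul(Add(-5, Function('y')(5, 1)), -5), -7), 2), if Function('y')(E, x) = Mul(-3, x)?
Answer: 1089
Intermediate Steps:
Pow(Add(Mul(Add(-5, Function('y')(5, 1)), -5), -7), 2) = Pow(Add(Mul(Add(-5, Mul(-3, 1)), -5), -7), 2) = Pow(Add(Mul(Add(-5, -3), -5), -7), 2) = Pow(Add(Mul(-8, -5), -7), 2) = Pow(Add(40, -7), 2) = Pow(33, 2) = 1089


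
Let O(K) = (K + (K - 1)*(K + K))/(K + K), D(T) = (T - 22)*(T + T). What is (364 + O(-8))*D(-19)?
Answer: 553869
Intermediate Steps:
D(T) = 2*T*(-22 + T) (D(T) = (-22 + T)*(2*T) = 2*T*(-22 + T))
O(K) = (K + 2*K*(-1 + K))/(2*K) (O(K) = (K + (-1 + K)*(2*K))/((2*K)) = (K + 2*K*(-1 + K))*(1/(2*K)) = (K + 2*K*(-1 + K))/(2*K))
(364 + O(-8))*D(-19) = (364 + (-½ - 8))*(2*(-19)*(-22 - 19)) = (364 - 17/2)*(2*(-19)*(-41)) = (711/2)*1558 = 553869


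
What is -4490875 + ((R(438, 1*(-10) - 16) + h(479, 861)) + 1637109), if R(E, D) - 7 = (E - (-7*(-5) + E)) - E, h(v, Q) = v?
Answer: -2853753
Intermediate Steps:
R(E, D) = -28 - E (R(E, D) = 7 + ((E - (-7*(-5) + E)) - E) = 7 + ((E - (35 + E)) - E) = 7 + ((E + (-35 - E)) - E) = 7 + (-35 - E) = -28 - E)
-4490875 + ((R(438, 1*(-10) - 16) + h(479, 861)) + 1637109) = -4490875 + (((-28 - 1*438) + 479) + 1637109) = -4490875 + (((-28 - 438) + 479) + 1637109) = -4490875 + ((-466 + 479) + 1637109) = -4490875 + (13 + 1637109) = -4490875 + 1637122 = -2853753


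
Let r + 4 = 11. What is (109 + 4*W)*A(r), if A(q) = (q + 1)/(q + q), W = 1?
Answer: 452/7 ≈ 64.571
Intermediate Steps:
r = 7 (r = -4 + 11 = 7)
A(q) = (1 + q)/(2*q) (A(q) = (1 + q)/((2*q)) = (1 + q)*(1/(2*q)) = (1 + q)/(2*q))
(109 + 4*W)*A(r) = (109 + 4*1)*((½)*(1 + 7)/7) = (109 + 4)*((½)*(⅐)*8) = 113*(4/7) = 452/7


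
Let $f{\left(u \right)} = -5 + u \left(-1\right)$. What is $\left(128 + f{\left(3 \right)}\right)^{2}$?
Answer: $14400$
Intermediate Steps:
$f{\left(u \right)} = -5 - u$
$\left(128 + f{\left(3 \right)}\right)^{2} = \left(128 - 8\right)^{2} = 120^{2} = 14400$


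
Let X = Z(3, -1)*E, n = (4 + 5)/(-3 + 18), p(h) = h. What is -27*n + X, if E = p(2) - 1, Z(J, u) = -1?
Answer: -86/5 ≈ -17.200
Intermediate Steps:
n = ⅗ (n = 9/15 = 9*(1/15) = ⅗ ≈ 0.60000)
E = 1 (E = 2 - 1 = 1)
X = -1 (X = -1*1 = -1)
-27*n + X = -27*⅗ - 1 = -81/5 - 1 = -86/5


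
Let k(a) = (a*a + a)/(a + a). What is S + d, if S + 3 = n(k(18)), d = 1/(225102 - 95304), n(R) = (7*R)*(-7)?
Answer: -30405181/64899 ≈ -468.50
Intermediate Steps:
k(a) = (a + a**2)/(2*a) (k(a) = (a**2 + a)/((2*a)) = (a + a**2)*(1/(2*a)) = (a + a**2)/(2*a))
n(R) = -49*R
d = 1/129798 ≈ 7.7043e-6
S = -937/2 (S = -3 - 49*(1/2 + (1/2)*18) = -3 - 49*(1/2 + 9) = -3 - 49*19/2 = -3 - 931/2 = -937/2 ≈ -468.50)
S + d = -937/2 + 1/129798 = -30405181/64899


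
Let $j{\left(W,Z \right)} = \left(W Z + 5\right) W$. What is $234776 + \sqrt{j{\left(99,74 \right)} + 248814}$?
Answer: $234776 + 3 \sqrt{108287} \approx 2.3576 \cdot 10^{5}$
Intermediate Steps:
$j{\left(W,Z \right)} = W \left(5 + W Z\right)$ ($j{\left(W,Z \right)} = \left(5 + W Z\right) W = W \left(5 + W Z\right)$)
$234776 + \sqrt{j{\left(99,74 \right)} + 248814} = 234776 + \sqrt{99 \left(5 + 99 \cdot 74\right) + 248814} = 234776 + \sqrt{99 \left(5 + 7326\right) + 248814} = 234776 + \sqrt{99 \cdot 7331 + 248814} = 234776 + \sqrt{725769 + 248814} = 234776 + \sqrt{974583} = 234776 + 3 \sqrt{108287}$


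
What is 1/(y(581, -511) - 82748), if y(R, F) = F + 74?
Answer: -1/83185 ≈ -1.2021e-5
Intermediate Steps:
y(R, F) = 74 + F
1/(y(581, -511) - 82748) = 1/((74 - 511) - 82748) = 1/(-437 - 82748) = 1/(-83185) = -1/83185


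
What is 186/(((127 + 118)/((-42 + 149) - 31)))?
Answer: 14136/245 ≈ 57.698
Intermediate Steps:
186/(((127 + 118)/((-42 + 149) - 31))) = 186/((245/(107 - 31))) = 186/((245/76)) = 186/((245*(1/76))) = 186/(245/76) = 186*(76/245) = 14136/245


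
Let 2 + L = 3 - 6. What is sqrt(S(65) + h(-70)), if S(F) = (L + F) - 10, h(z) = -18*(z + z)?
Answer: sqrt(2570) ≈ 50.695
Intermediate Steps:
h(z) = -36*z
L = -5 (L = -2 + (3 - 6) = -2 - 3 = -5)
S(F) = -15 + F (S(F) = (-5 + F) - 10 = -15 + F)
sqrt(S(65) + h(-70)) = sqrt((-15 + 65) - 36*(-70)) = sqrt(50 + 2520) = sqrt(2570)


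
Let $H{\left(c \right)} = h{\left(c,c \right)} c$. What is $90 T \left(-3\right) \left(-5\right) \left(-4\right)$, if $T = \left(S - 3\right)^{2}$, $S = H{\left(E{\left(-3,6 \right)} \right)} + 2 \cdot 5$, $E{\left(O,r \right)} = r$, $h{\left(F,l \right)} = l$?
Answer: $-9984600$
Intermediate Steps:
$H{\left(c \right)} = c^{2}$ ($H{\left(c \right)} = c c = c^{2}$)
$S = 46$ ($S = 6^{2} + 2 \cdot 5 = 36 + 10 = 46$)
$T = 1849$ ($T = \left(46 - 3\right)^{2} = 43^{2} = 1849$)
$90 T \left(-3\right) \left(-5\right) \left(-4\right) = 90 \cdot 1849 \left(-3\right) \left(-5\right) \left(-4\right) = 166410 \cdot 15 \left(-4\right) = 166410 \left(-60\right) = -9984600$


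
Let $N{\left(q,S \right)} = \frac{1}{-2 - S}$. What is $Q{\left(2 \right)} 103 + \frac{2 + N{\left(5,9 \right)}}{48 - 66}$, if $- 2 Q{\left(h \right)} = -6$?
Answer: $\frac{20387}{66} \approx 308.89$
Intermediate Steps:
$Q{\left(h \right)} = 3$ ($Q{\left(h \right)} = \left(- \frac{1}{2}\right) \left(-6\right) = 3$)
$Q{\left(2 \right)} 103 + \frac{2 + N{\left(5,9 \right)}}{48 - 66} = 3 \cdot 103 + \frac{2 - \frac{1}{2 + 9}}{48 - 66} = 309 + \frac{2 - \frac{1}{11}}{-18} = 309 + \left(2 - \frac{1}{11}\right) \left(- \frac{1}{18}\right) = 309 + \frac{21}{11} \left(- \frac{1}{18}\right) = 309 - \frac{7}{66} = \frac{20387}{66}$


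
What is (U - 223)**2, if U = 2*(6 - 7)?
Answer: 50625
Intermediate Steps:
U = -2 (U = 2*(-1) = -2)
(U - 223)**2 = (-2 - 223)**2 = (-225)**2 = 50625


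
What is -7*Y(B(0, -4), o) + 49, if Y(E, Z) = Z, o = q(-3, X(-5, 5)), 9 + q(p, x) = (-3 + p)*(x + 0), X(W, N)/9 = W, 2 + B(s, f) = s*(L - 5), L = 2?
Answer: -1778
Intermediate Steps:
B(s, f) = -2 - 3*s (B(s, f) = -2 + s*(2 - 5) = -2 + s*(-3) = -2 - 3*s)
X(W, N) = 9*W
q(p, x) = -9 + x*(-3 + p) (q(p, x) = -9 + (-3 + p)*(x + 0) = -9 + (-3 + p)*x = -9 + x*(-3 + p))
o = 261 (o = -9 - 27*(-5) - 27*(-5) = -9 - 3*(-45) - 3*(-45) = -9 + 135 + 135 = 261)
-7*Y(B(0, -4), o) + 49 = -7*261 + 49 = -1827 + 49 = -1778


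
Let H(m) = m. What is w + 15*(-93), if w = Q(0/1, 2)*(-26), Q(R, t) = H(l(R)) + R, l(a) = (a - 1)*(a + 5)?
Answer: -1265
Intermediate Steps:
l(a) = (-1 + a)*(5 + a)
Q(R, t) = -5 + R**2 + 5*R (Q(R, t) = (-5 + R**2 + 4*R) + R = -5 + R**2 + 5*R)
w = 130 (w = (-5 + (0/1)**2 + 5*(0/1))*(-26) = (-5 + (0*1)**2 + 5*(0*1))*(-26) = (-5 + 0**2 + 5*0)*(-26) = (-5 + 0 + 0)*(-26) = -5*(-26) = 130)
w + 15*(-93) = 130 + 15*(-93) = 130 - 1395 = -1265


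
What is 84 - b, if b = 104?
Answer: -20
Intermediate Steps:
84 - b = 84 - 1*104 = 84 - 104 = -20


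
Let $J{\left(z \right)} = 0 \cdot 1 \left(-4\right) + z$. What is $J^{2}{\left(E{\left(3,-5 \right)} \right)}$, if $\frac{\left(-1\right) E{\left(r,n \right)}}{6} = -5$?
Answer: $900$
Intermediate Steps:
$E{\left(r,n \right)} = 30$ ($E{\left(r,n \right)} = \left(-6\right) \left(-5\right) = 30$)
$J{\left(z \right)} = z$ ($J{\left(z \right)} = 0 \left(-4\right) + z = 0 + z = z$)
$J^{2}{\left(E{\left(3,-5 \right)} \right)} = 30^{2} = 900$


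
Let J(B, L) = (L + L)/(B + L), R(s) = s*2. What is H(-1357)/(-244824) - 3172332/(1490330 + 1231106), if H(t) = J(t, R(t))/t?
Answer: -197612193816599/169524797575734 ≈ -1.1657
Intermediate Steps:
R(s) = 2*s
J(B, L) = 2*L/(B + L) (J(B, L) = (2*L)/(B + L) = 2*L/(B + L))
H(t) = 4/(3*t) (H(t) = (2*(2*t)/(t + 2*t))/t = (2*(2*t)/((3*t)))/t = (2*(2*t)*(1/(3*t)))/t = 4/(3*t))
H(-1357)/(-244824) - 3172332/(1490330 + 1231106) = ((4/3)/(-1357))/(-244824) - 3172332/(1490330 + 1231106) = ((4/3)*(-1/1357))*(-1/244824) - 3172332/2721436 = -4/4071*(-1/244824) - 3172332*1/2721436 = 1/249169626 - 793083/680359 = -197612193816599/169524797575734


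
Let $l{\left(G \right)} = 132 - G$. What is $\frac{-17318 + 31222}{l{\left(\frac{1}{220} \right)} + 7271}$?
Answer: $\frac{3058880}{1628659} \approx 1.8782$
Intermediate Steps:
$\frac{-17318 + 31222}{l{\left(\frac{1}{220} \right)} + 7271} = \frac{-17318 + 31222}{\left(132 - \frac{1}{220}\right) + 7271} = \frac{13904}{\left(132 - \frac{1}{220}\right) + 7271} = \frac{13904}{\frac{29039}{220} + 7271} = \frac{13904}{\frac{1628659}{220}} = 13904 \cdot \frac{220}{1628659} = \frac{3058880}{1628659}$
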